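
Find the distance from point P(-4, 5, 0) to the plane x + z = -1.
d = |1(-4) + 0(5) + 1(0) - (-1)| / √(1² + 0² + 1²) = 3/√2 = 2.121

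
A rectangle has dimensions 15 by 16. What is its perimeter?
Perimeter = 2 * (length + width)
Perimeter = 2 * (15 + 16)
Perimeter = 2 * 31
Perimeter = 62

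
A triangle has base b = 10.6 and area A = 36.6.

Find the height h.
A = ½bh  →  h = 2A/b
h = 2·36.6/10.6 = 6.906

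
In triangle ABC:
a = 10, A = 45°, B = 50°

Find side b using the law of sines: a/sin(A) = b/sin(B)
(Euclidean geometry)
b = a·sin(B)/sin(A) = 10·sin(50°)/sin(45°)
b = 10·0.766044/0.707107 = 10.83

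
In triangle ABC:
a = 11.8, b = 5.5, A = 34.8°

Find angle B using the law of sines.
sin(B)/b = sin(A)/a
sin(B) = b·sin(A)/a = 5.5·sin(34.8°)/11.8 = 0.266011
B = arcsin(0.266011) = 15.43°  (b ≤ a, so B ≤ A and the acute solution is unique)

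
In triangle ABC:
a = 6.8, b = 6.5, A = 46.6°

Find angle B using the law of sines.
sin(B)/b = sin(A)/a
sin(B) = b·sin(A)/a = 6.5·sin(46.6°)/6.8 = 0.694520
B = arcsin(0.694520) = 43.99°  (b ≤ a, so B ≤ A and the acute solution is unique)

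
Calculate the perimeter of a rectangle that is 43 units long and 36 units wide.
Perimeter = 2 * (length + width)
Perimeter = 2 * (43 + 36)
Perimeter = 2 * 79
Perimeter = 158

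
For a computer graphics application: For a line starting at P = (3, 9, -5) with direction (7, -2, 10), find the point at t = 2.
P(2) = (3 + 7(2), 9 + (-2)(2), -5 + 10(2)) = (17, 5, 15)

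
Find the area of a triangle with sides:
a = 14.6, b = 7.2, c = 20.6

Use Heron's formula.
s = (a+b+c)/2 = (14.6+7.2+20.6)/2 = 21.2
A = √(s(s-a)(s-b)(s-c)) = √(21.2·6.6·14·0.6)
A = √1175.33 = 34.28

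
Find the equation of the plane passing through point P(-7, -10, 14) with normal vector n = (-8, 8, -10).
d = n·P = (-8)(-7) + (8)(-10) + (-10)(14) = -164
Plane: -8x + 8y - 10z = -164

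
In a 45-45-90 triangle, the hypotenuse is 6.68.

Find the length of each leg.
In a 45-45-90 triangle, hypotenuse = leg·√2  →  leg = hypotenuse/√2
leg = 6.68/√2 = 4.723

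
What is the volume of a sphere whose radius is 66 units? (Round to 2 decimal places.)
Volume = (4/3) * pi * r³
Volume = (4/3) * pi * 66³
Volume = (4/3) * pi * 287496
Volume = 1204260.43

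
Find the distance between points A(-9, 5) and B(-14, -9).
Using the distance formula: d = sqrt((x₂-x₁)² + (y₂-y₁)²)
dx = (-14) - (-9) = -5
dy = (-9) - 5 = -14
d = sqrt((-5)² + (-14)²) = sqrt(25 + 196) = sqrt(221) = 14.87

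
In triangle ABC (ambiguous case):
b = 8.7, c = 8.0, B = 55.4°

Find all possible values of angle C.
sin(C)/c = sin(B)/b  →  sin(C) = c·sin(B)/b = 8.0·sin(55.4°)/8.7 = 0.756907
C₁ = arcsin(0.756907) = 49.19°,  C₂ = 180° - C₁ = 130.81°
Check C₂: A = 180° - 55.4° - 130.81° = -6.21° ≤ 0, rejected
C = 49.19° (one solution)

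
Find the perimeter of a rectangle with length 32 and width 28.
Perimeter = 2 * (length + width)
Perimeter = 2 * (32 + 28)
Perimeter = 2 * 60
Perimeter = 120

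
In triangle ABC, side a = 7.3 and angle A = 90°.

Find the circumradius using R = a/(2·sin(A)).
R = a/(2·sin(A)) = 7.3/(2·sin(90°))
R = 7.3/(2·1.000000) = 7.3/2.000000 = 3.65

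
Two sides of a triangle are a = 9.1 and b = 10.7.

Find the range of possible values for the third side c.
By the triangle inequality: |a - b| < c < a + b
|9.1 - 10.7| < c < 9.1 + 10.7
1.6 < c < 19.8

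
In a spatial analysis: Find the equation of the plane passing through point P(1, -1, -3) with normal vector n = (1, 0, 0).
d = n·P = (1)(1) + (0)(-1) + (0)(-3) = 1
Plane: x = 1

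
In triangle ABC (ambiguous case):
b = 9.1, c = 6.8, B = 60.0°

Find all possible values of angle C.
sin(C)/c = sin(B)/b  →  sin(C) = c·sin(B)/b = 6.8·sin(60.0°)/9.1 = 0.647140
C₁ = arcsin(0.647140) = 40.33°,  C₂ = 180° - C₁ = 139.67°
Check C₂: A = 180° - 60.0° - 139.67° = -19.67° ≤ 0, rejected
C = 40.33° (one solution)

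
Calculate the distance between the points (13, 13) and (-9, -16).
Using the distance formula: d = sqrt((x₂-x₁)² + (y₂-y₁)²)
dx = (-9) - 13 = -22
dy = (-16) - 13 = -29
d = sqrt((-22)² + (-29)²) = sqrt(484 + 841) = sqrt(1325) = 36.40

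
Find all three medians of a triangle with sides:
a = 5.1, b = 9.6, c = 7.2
Using m_x = ½√(2y² + 2z² - x²):
m_a = ½√(2·9.6² + 2·7.2² - 5.1²) = ½√261.99 = 8.093
m_b = ½√(2·5.1² + 2·7.2² - 9.6²) = ½√63.54 = 3.986
m_c = ½√(2·5.1² + 2·9.6² - 7.2²) = ½√184.5 = 6.792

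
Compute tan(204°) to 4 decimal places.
tan(204 degrees) = 0.4452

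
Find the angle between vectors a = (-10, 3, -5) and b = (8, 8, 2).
a·b = -66, |a|² = 134, |b|² = 132
cos θ = -66/√17688 ≈ -0.4963
θ ≈ 119.8°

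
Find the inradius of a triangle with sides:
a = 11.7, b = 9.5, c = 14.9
s = (a+b+c)/2 = (11.7+9.5+14.9)/2 = 18.05
Area = √(s(s-a)(s-b)(s-c)) = √(18.05·6.35·8.55·3.15) = 55.5602
r = Area/s = 55.5602/18.05 = 3.078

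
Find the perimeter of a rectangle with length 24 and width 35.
Perimeter = 2 * (length + width)
Perimeter = 2 * (24 + 35)
Perimeter = 2 * 59
Perimeter = 118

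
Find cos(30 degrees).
cos(30 degrees) = sqrt(3)/2
Decimal approximation: 0.866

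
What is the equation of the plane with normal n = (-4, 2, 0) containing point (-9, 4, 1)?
d = n·P = (-4)(-9) + (2)(4) + (0)(1) = 44
Plane: -4x + 2y = 44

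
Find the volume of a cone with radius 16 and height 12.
Volume = (1/3) * pi * r² * h
Volume = (1/3) * pi * 16² * 12
Volume = (1/3) * pi * 256 * 12
Volume = (1/3) * pi * 3072
Volume = 3216.99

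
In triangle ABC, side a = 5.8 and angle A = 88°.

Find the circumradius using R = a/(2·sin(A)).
R = a/(2·sin(A)) = 5.8/(2·sin(88°))
R = 5.8/(2·0.999391) = 5.8/1.998782 = 2.902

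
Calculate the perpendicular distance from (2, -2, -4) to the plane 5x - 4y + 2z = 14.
d = |5(2) + (-4)(-2) + 2(-4) - (14)| / √(5² + (-4)² + 2²) = 4/√45 = 0.5963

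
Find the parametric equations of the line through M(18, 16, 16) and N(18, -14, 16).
Direction vector d = N - M = (0, -30, 0)
x = 18, y = 16 - 30t, z = 16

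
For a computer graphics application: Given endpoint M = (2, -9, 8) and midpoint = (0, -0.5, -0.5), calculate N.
N = (2×0 - 2, 2×(-0.5) - (-9), 2×(-0.5) - 8) = (-2, 8, -9)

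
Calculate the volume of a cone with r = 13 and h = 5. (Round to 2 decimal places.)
Volume = (1/3) * pi * r² * h
Volume = (1/3) * pi * 13² * 5
Volume = (1/3) * pi * 169 * 5
Volume = (1/3) * pi * 845
Volume = 884.88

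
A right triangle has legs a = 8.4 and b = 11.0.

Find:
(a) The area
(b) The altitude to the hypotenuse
(a) Area = ½ab = ½·8.4·11.0 = 46.2
(b) Hypotenuse c = √(8.4² + 11.0²) = √191.56 = 13.8405
    Area = ½·c·h_c  →  h_c = 2·Area/c = 2·46.2/13.8405 = 6.676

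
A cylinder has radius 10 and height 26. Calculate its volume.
Volume = pi * r² * h
Volume = pi * 10² * 26
Volume = pi * 100 * 26
Volume = pi * 2600
Volume = 8168.14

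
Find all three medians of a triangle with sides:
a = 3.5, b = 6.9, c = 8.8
Using m_x = ½√(2y² + 2z² - x²):
m_a = ½√(2·6.9² + 2·8.8² - 3.5²) = ½√237.85 = 7.711
m_b = ½√(2·3.5² + 2·8.8² - 6.9²) = ½√131.77 = 5.74
m_c = ½√(2·3.5² + 2·6.9² - 8.8²) = ½√42.28 = 3.251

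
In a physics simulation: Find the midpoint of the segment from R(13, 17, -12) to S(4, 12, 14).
Midpoint = ((13+4)/2, (17+12)/2, (-12+14)/2) = (8.5, 14.5, 1)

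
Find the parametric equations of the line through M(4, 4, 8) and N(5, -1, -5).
Direction vector d = N - M = (1, -5, -13)
x = 4 + t, y = 4 - 5t, z = 8 - 13t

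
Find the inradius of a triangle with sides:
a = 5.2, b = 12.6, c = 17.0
s = (a+b+c)/2 = (5.2+12.6+17.0)/2 = 17.4
Area = √(s(s-a)(s-b)(s-c)) = √(17.4·12.2·4.8·0.4) = 20.1886
r = Area/s = 20.1886/17.4 = 1.16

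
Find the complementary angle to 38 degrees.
Complementary angles sum to 90 degrees.
Other angle = 90 - 38
Other angle = 52 degrees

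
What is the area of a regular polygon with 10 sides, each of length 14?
For a regular 10-gon with side length s = 14:
Apothem a = s / (2*tan(pi/10)) = 14 / (2*tan(pi/10)) ≈ 21.54378
Perimeter P = 10 * 14 = 140
Area = (1/2) * P * a = (1/2) * 140 * 21.54378 = 1508.06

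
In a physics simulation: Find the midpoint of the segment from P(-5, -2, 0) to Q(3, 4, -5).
Midpoint = ((-5+3)/2, (-2+4)/2, (0-5)/2) = (-1, 1, -2.5)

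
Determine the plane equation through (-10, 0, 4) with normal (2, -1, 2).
d = n·P = (2)(-10) + (-1)(0) + (2)(4) = -12
Plane: 2x - y + 2z = -12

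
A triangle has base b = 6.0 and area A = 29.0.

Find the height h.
A = ½bh  →  h = 2A/b
h = 2·29.0/6.0 = 9.667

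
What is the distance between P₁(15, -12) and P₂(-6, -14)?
Using the distance formula: d = sqrt((x₂-x₁)² + (y₂-y₁)²)
dx = (-6) - 15 = -21
dy = (-14) - (-12) = -2
d = sqrt((-21)² + (-2)²) = sqrt(441 + 4) = sqrt(445) = 21.10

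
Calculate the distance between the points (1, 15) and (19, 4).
Using the distance formula: d = sqrt((x₂-x₁)² + (y₂-y₁)²)
dx = 19 - 1 = 18
dy = 4 - 15 = -11
d = sqrt(18² + (-11)²) = sqrt(324 + 121) = sqrt(445) = 21.10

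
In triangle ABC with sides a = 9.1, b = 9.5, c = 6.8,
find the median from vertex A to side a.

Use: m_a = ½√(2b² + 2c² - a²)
m_a = ½√(2·9.5² + 2·6.8² - 9.1²)
m_a = ½√(180.5 + 92.48 - 82.81) = ½√190.17 = 6.895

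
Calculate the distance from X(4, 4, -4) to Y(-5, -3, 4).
d = √[(-9)² + (-7)² + (8)²] = √194 = 13.93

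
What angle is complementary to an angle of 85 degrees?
Complementary angles sum to 90 degrees.
Other angle = 90 - 85
Other angle = 5 degrees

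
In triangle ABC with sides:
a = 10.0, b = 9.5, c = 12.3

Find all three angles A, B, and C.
By the law of cosines:
cos(A) = (b² + c² - a²)/(2bc) = 0.605648  →  A = 52.72°
cos(B) = (a² + c² - b²)/(2ac) = 0.654634  →  B = 49.11°
cos(C) = (a² + b² - c²)/(2ab) = 0.205053  →  C = 78.17°
Check: A + B + C = 180.0° ✓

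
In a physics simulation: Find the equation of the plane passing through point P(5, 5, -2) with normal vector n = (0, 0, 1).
d = n·P = (0)(5) + (0)(5) + (1)(-2) = -2
Plane: z = -2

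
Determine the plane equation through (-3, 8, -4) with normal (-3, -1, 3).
d = n·P = (-3)(-3) + (-1)(8) + (3)(-4) = -11
Plane: -3x - y + 3z = -11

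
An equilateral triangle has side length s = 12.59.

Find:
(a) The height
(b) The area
(a) Height h = s·√3/2 = 12.59·√3/2 = 10.9
(b) Area = (√3/4)·s² = (√3/4)·12.59² = (√3/4)·158.508 = 68.64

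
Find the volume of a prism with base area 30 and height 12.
Volume = base area * height
Volume = 30 * 12
Volume = 360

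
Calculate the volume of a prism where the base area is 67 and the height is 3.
Volume = base area * height
Volume = 67 * 3
Volume = 201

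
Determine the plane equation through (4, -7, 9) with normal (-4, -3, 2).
d = n·P = (-4)(4) + (-3)(-7) + (2)(9) = 23
Plane: -4x - 3y + 2z = 23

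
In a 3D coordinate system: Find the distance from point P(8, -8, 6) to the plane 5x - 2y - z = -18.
d = |5(8) + (-2)(-8) + (-1)(6) - (-18)| / √(5² + (-2)² + (-1)²) = 68/√30 = 12.42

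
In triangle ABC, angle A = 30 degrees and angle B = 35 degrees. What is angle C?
Sum of angles in a triangle = 180 degrees
Third angle = 180 - 30 - 35
Third angle = 115 degrees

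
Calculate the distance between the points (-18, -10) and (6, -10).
Using the distance formula: d = sqrt((x₂-x₁)² + (y₂-y₁)²)
dx = 6 - (-18) = 24
dy = (-10) - (-10) = 0
d = sqrt(24² + 0²) = sqrt(576 + 0) = sqrt(576) = 24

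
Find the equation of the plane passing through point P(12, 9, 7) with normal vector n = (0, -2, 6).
d = n·P = (0)(12) + (-2)(9) + (6)(7) = 24
Plane: -2y + 6z = 24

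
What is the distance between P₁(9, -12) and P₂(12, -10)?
Using the distance formula: d = sqrt((x₂-x₁)² + (y₂-y₁)²)
dx = 12 - 9 = 3
dy = (-10) - (-12) = 2
d = sqrt(3² + 2²) = sqrt(9 + 4) = sqrt(13) = 3.61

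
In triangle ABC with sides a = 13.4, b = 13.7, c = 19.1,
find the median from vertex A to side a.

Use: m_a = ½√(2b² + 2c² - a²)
m_a = ½√(2·13.7² + 2·19.1² - 13.4²)
m_a = ½√(375.38 + 729.62 - 179.56) = ½√925.44 = 15.21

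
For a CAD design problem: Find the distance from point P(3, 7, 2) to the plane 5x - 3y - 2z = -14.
d = |5(3) + (-3)(7) + (-2)(2) - (-14)| / √(5² + (-3)² + (-2)²) = 4/√38 = 0.6489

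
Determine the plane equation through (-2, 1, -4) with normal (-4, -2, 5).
d = n·P = (-4)(-2) + (-2)(1) + (5)(-4) = -14
Plane: -4x - 2y + 5z = -14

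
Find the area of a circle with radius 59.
Area = pi * r²
Area = pi * 59²
Area = pi * 3481
Area = 10935.88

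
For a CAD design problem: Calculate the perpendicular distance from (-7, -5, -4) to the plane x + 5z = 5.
d = |1(-7) + 0(-5) + 5(-4) - (5)| / √(1² + 0² + 5²) = 32/√26 = 6.276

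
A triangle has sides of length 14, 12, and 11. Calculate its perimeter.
Perimeter = sum of all sides
Perimeter = 14 + 12 + 11
Perimeter = 37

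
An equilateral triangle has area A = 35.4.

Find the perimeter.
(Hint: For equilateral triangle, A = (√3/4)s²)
A = (√3/4)s²  →  s² = 4A/√3 = 4·35.4/√3 = 81.7528
s = 9.04173
Perimeter = 3s = 27.13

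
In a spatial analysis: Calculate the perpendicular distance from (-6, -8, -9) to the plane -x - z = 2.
d = |(-1)(-6) + 0(-8) + (-1)(-9) - (2)| / √((-1)² + 0² + (-1)²) = 13/√2 = 9.192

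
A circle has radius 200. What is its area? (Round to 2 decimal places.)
Area = pi * r²
Area = pi * 200²
Area = pi * 40000
Area = 125663.71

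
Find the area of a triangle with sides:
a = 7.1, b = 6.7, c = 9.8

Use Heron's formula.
s = (a+b+c)/2 = (7.1+6.7+9.8)/2 = 11.8
A = √(s(s-a)(s-b)(s-c)) = √(11.8·4.7·5.1·2)
A = √565.692 = 23.78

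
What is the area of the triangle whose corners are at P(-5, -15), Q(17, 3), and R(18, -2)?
Using the coordinate formula: Area = (1/2)|x₁(y₂-y₃) + x₂(y₃-y₁) + x₃(y₁-y₂)|
Area = (1/2)|(-5)(3-(-2)) + 17((-2)-(-15)) + 18((-15)-3)|
Area = (1/2)|(-5)*5 + 17*13 + 18*(-18)|
Area = (1/2)|(-25) + 221 + (-324)|
Area = (1/2)*128 = 64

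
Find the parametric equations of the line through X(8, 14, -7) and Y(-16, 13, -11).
Direction vector d = Y - X = (-24, -1, -4)
x = 8 - 24t, y = 14 - t, z = -7 - 4t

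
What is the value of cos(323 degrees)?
cos(323 degrees) = 0.7986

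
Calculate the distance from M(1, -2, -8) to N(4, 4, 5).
d = √[(3)² + (6)² + (13)²] = √214 = 14.63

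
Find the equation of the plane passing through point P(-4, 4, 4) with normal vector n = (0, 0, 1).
d = n·P = (0)(-4) + (0)(4) + (1)(4) = 4
Plane: z = 4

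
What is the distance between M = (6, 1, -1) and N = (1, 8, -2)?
d = √[(-5)² + (7)² + (-1)²] = √75 = 8.66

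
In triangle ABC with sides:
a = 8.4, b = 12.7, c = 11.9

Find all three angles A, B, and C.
By the law of cosines:
cos(A) = (b² + c² - a²)/(2bc) = 0.768676  →  A = 39.76°
cos(B) = (a² + c² - b²)/(2ac) = 0.254502  →  B = 75.26°
cos(C) = (a² + b² - c²)/(2ab) = 0.422947  →  C = 64.98°
Check: A + B + C = 180.0° ✓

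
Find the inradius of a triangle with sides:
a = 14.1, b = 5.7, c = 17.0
s = (a+b+c)/2 = (14.1+5.7+17.0)/2 = 18.4
Area = √(s(s-a)(s-b)(s-c)) = √(18.4·4.3·12.7·1.4) = 37.5067
r = Area/s = 37.5067/18.4 = 2.038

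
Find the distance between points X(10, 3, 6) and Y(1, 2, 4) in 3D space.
d = √[(-9)² + (-1)² + (-2)²] = √86 = 9.274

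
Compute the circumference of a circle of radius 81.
Circumference = 2 * pi * r
Circumference = 2 * pi * 81
Circumference = 508.94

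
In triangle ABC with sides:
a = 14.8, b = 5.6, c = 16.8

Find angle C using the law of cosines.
cos(C) = (a² + b² - c²)/(2ab)
cos(C) = (14.8² + 5.6² - 16.8²)/(2·14.8·5.6) = -31.84/165.76 = -0.192085
C = arccos(-0.192085) = 101.1°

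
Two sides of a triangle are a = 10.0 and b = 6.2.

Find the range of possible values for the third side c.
By the triangle inequality: |a - b| < c < a + b
|10.0 - 6.2| < c < 10.0 + 6.2
3.8 < c < 16.2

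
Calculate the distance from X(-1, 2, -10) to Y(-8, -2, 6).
d = √[(-7)² + (-4)² + (16)²] = √321 = 17.92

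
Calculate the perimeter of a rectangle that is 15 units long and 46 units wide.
Perimeter = 2 * (length + width)
Perimeter = 2 * (15 + 46)
Perimeter = 2 * 61
Perimeter = 122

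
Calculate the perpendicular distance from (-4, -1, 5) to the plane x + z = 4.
d = |1(-4) + 0(-1) + 1(5) - (4)| / √(1² + 0² + 1²) = 3/√2 = 2.121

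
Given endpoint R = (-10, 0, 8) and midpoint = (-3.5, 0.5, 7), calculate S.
S = (2×(-3.5) - (-10), 2×0.5 - 0, 2×7 - 8) = (3, 1, 6)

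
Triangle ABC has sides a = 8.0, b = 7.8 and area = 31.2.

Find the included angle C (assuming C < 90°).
Area = ½ab·sin(C)  →  sin(C) = 2·Area/(ab)
sin(C) = 2·31.2/(8.0·7.8) = 1.000000
C = arcsin(1.000000) = 90°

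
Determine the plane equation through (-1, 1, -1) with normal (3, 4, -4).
d = n·P = (3)(-1) + (4)(1) + (-4)(-1) = 5
Plane: 3x + 4y - 4z = 5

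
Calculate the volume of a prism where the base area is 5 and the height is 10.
Volume = base area * height
Volume = 5 * 10
Volume = 50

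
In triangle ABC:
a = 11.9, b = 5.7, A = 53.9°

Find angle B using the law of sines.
sin(B)/b = sin(A)/a
sin(B) = b·sin(A)/a = 5.7·sin(53.9°)/11.9 = 0.387020
B = arcsin(0.387020) = 22.77°  (b ≤ a, so B ≤ A and the acute solution is unique)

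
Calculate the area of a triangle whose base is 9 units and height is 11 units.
Area = (1/2) * base * height
Area = (1/2) * 9 * 11
Area = 49.50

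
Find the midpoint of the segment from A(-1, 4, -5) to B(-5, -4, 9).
Midpoint = ((-1-5)/2, (4-4)/2, (-5+9)/2) = (-3, 0, 2)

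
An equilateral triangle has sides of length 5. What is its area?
Area = (sqrt(3)/4) * s²
Area = (sqrt(3)/4) * 5²
Area = (sqrt(3)/4) * 25
Area = 10.83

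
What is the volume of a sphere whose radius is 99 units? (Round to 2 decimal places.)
Volume = (4/3) * pi * r³
Volume = (4/3) * pi * 99³
Volume = (4/3) * pi * 970299
Volume = 4064378.95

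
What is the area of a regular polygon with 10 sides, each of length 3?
For a regular 10-gon with side length s = 3:
Apothem a = s / (2*tan(pi/10)) = 3 / (2*tan(pi/10)) ≈ 4.6165
Perimeter P = 10 * 3 = 30
Area = (1/2) * P * a = (1/2) * 30 * 4.6165 = 69.25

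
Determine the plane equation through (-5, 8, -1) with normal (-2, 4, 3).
d = n·P = (-2)(-5) + (4)(8) + (3)(-1) = 39
Plane: -2x + 4y + 3z = 39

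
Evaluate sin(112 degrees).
sin(112 degrees) = 0.9272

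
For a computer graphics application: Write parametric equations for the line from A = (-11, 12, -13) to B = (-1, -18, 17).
Direction vector d = B - A = (10, -30, 30)
x = -11 + 10t, y = 12 - 30t, z = -13 + 30t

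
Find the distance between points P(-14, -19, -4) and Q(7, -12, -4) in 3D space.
d = √[(21)² + (7)² + (0)²] = √490 = 22.14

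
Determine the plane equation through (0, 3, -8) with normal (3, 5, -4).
d = n·P = (3)(0) + (5)(3) + (-4)(-8) = 47
Plane: 3x + 5y - 4z = 47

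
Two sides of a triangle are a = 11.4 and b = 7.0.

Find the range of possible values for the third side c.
By the triangle inequality: |a - b| < c < a + b
|11.4 - 7.0| < c < 11.4 + 7.0
4.4 < c < 18.4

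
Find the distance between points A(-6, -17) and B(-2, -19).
Using the distance formula: d = sqrt((x₂-x₁)² + (y₂-y₁)²)
dx = (-2) - (-6) = 4
dy = (-19) - (-17) = -2
d = sqrt(4² + (-2)²) = sqrt(16 + 4) = sqrt(20) = 4.47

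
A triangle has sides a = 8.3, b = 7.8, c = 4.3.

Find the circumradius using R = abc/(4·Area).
s = (a+b+c)/2 = 10.2
Area = √(s(s-a)(s-b)(s-c)) = √(10.2·1.9·2.4·5.9) = 16.5657
R = abc/(4·Area) = (8.3·7.8·4.3)/(4·16.5657) = 278.382/66.2628 = 4.201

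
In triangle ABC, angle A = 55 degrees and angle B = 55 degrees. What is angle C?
Sum of angles in a triangle = 180 degrees
Third angle = 180 - 55 - 55
Third angle = 70 degrees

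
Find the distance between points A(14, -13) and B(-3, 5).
Using the distance formula: d = sqrt((x₂-x₁)² + (y₂-y₁)²)
dx = (-3) - 14 = -17
dy = 5 - (-13) = 18
d = sqrt((-17)² + 18²) = sqrt(289 + 324) = sqrt(613) = 24.76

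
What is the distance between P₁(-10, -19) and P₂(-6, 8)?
Using the distance formula: d = sqrt((x₂-x₁)² + (y₂-y₁)²)
dx = (-6) - (-10) = 4
dy = 8 - (-19) = 27
d = sqrt(4² + 27²) = sqrt(16 + 729) = sqrt(745) = 27.29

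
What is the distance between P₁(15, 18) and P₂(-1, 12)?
Using the distance formula: d = sqrt((x₂-x₁)² + (y₂-y₁)²)
dx = (-1) - 15 = -16
dy = 12 - 18 = -6
d = sqrt((-16)² + (-6)²) = sqrt(256 + 36) = sqrt(292) = 17.09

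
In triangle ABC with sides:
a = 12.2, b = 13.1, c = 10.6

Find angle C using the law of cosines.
cos(C) = (a² + b² - c²)/(2ab)
cos(C) = (12.2² + 13.1² - 10.6²)/(2·12.2·13.1) = 208.09/319.64 = 0.651014
C = arccos(0.651014) = 49.38°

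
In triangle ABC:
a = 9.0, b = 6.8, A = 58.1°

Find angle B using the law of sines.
sin(B)/b = sin(A)/a
sin(B) = b·sin(A)/a = 6.8·sin(58.1°)/9.0 = 0.641445
B = arcsin(0.641445) = 39.9°  (b ≤ a, so B ≤ A and the acute solution is unique)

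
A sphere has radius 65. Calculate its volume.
Volume = (4/3) * pi * r³
Volume = (4/3) * pi * 65³
Volume = (4/3) * pi * 274625
Volume = 1150346.51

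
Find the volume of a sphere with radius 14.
Volume = (4/3) * pi * r³
Volume = (4/3) * pi * 14³
Volume = (4/3) * pi * 2744
Volume = 11494.04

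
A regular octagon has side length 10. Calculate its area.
For a regular 8-gon with side length s = 10:
Apothem a = s / (2*tan(pi/8)) = 10 / (2*tan(pi/8)) ≈ 12.0711
Perimeter P = 8 * 10 = 80
Area = (1/2) * P * a = (1/2) * 80 * 12.0711 = 482.84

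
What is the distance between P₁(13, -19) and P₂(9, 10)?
Using the distance formula: d = sqrt((x₂-x₁)² + (y₂-y₁)²)
dx = 9 - 13 = -4
dy = 10 - (-19) = 29
d = sqrt((-4)² + 29²) = sqrt(16 + 841) = sqrt(857) = 29.27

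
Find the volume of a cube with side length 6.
Volume = s³
Volume = 6³
Volume = 216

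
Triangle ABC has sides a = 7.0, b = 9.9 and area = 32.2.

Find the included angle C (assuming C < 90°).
Area = ½ab·sin(C)  →  sin(C) = 2·Area/(ab)
sin(C) = 2·32.2/(7.0·9.9) = 0.929293
C = arcsin(0.929293) = 68.32°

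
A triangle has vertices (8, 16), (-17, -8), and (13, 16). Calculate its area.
Using the coordinate formula: Area = (1/2)|x₁(y₂-y₃) + x₂(y₃-y₁) + x₃(y₁-y₂)|
Area = (1/2)|8((-8)-16) + (-17)(16-16) + 13(16-(-8))|
Area = (1/2)|8*(-24) + (-17)*0 + 13*24|
Area = (1/2)|(-192) + 0 + 312|
Area = (1/2)*120 = 60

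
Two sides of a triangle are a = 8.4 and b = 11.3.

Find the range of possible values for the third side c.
By the triangle inequality: |a - b| < c < a + b
|8.4 - 11.3| < c < 8.4 + 11.3
2.9 < c < 19.7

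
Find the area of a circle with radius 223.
Area = pi * r²
Area = pi * 223²
Area = pi * 49729
Area = 156228.26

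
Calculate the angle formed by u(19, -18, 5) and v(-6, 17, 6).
u·v = -390, |u|² = 710, |v|² = 361
cos θ = -390/√256310 ≈ -0.7703
θ ≈ 140.4°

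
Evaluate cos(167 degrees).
cos(167 degrees) = -0.9744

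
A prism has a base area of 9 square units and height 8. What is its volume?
Volume = base area * height
Volume = 9 * 8
Volume = 72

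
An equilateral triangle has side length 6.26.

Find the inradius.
For an equilateral triangle, r = s/(2√3) where s is the side.
r = 6.26/(2√3) = 6.26/3.464102 = 1.807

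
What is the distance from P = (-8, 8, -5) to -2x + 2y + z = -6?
d = |(-2)(-8) + 2(8) + 1(-5) - (-6)| / √((-2)² + 2² + 1²) = 33/√9 = 11.0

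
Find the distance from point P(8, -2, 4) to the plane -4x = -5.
d = |(-4)(8) + 0(-2) + 0(4) - (-5)| / √((-4)² + 0² + 0²) = 27/√16 = 6.75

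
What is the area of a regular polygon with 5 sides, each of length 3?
For a regular 5-gon with side length s = 3:
Apothem a = s / (2*tan(pi/5)) = 3 / (2*tan(pi/5)) ≈ 2.0646
Perimeter P = 5 * 3 = 15
Area = (1/2) * P * a = (1/2) * 15 * 2.0646 = 15.48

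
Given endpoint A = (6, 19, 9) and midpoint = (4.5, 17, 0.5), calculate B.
B = (2×4.5 - 6, 2×17 - 19, 2×0.5 - 9) = (3, 15, -8)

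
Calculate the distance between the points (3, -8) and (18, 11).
Using the distance formula: d = sqrt((x₂-x₁)² + (y₂-y₁)²)
dx = 18 - 3 = 15
dy = 11 - (-8) = 19
d = sqrt(15² + 19²) = sqrt(225 + 361) = sqrt(586) = 24.21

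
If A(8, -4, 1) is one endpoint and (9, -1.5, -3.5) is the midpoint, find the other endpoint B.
B = (2×9 - 8, 2×(-1.5) - (-4), 2×(-3.5) - 1) = (10, 1, -8)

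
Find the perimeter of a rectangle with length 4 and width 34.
Perimeter = 2 * (length + width)
Perimeter = 2 * (4 + 34)
Perimeter = 2 * 38
Perimeter = 76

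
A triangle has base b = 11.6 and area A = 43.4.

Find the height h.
A = ½bh  →  h = 2A/b
h = 2·43.4/11.6 = 7.483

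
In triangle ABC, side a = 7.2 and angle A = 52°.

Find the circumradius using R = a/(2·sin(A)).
R = a/(2·sin(A)) = 7.2/(2·sin(52°))
R = 7.2/(2·0.788011) = 7.2/1.576022 = 4.568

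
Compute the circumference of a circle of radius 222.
Circumference = 2 * pi * r
Circumference = 2 * pi * 222
Circumference = 1394.87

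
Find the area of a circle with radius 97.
Area = pi * r²
Area = pi * 97²
Area = pi * 9409
Area = 29559.25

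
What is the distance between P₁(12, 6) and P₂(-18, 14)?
Using the distance formula: d = sqrt((x₂-x₁)² + (y₂-y₁)²)
dx = (-18) - 12 = -30
dy = 14 - 6 = 8
d = sqrt((-30)² + 8²) = sqrt(900 + 64) = sqrt(964) = 31.05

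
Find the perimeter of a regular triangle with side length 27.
Perimeter = number of sides * side length
Perimeter = 3 * 27
Perimeter = 81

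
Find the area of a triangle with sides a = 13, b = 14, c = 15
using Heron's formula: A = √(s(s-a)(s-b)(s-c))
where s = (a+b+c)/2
s = (13+14+15)/2 = 21
A = √(21·8·7·6) = √7056 = 84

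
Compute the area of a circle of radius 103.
Area = pi * r²
Area = pi * 103²
Area = pi * 10609
Area = 33329.16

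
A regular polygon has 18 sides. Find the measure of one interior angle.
Interior angle of a regular n-gon = (n-2)*180/n
Interior angle = (18-2)*180/18
Interior angle = 16*180/18
Interior angle = 2880/18
Interior angle = 160 degrees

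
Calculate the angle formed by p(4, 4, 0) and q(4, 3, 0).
p·q = 28, |p|² = 32, |q|² = 25
cos θ = 28/√800 ≈ 0.9899
θ ≈ 8.13°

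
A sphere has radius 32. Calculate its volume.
Volume = (4/3) * pi * r³
Volume = (4/3) * pi * 32³
Volume = (4/3) * pi * 32768
Volume = 137258.28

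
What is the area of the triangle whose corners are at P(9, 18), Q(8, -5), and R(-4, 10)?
Using the coordinate formula: Area = (1/2)|x₁(y₂-y₃) + x₂(y₃-y₁) + x₃(y₁-y₂)|
Area = (1/2)|9((-5)-10) + 8(10-18) + (-4)(18-(-5))|
Area = (1/2)|9*(-15) + 8*(-8) + (-4)*23|
Area = (1/2)|(-135) + (-64) + (-92)|
Area = (1/2)*291 = 145.50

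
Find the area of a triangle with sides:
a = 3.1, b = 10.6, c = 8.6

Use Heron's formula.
s = (a+b+c)/2 = (3.1+10.6+8.6)/2 = 11.15
A = √(s(s-a)(s-b)(s-c)) = √(11.15·8.05·0.55·2.55)
A = √125.885 = 11.22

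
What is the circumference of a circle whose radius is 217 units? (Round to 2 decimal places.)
Circumference = 2 * pi * r
Circumference = 2 * pi * 217
Circumference = 1363.45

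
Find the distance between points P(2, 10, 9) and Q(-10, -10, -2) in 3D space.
d = √[(-12)² + (-20)² + (-11)²] = √665 = 25.79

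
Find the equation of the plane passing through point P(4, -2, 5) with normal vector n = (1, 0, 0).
d = n·P = (1)(4) + (0)(-2) + (0)(5) = 4
Plane: x = 4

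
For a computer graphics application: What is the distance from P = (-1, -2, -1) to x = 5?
d = |1(-1) + 0(-2) + 0(-1) - (5)| / √(1² + 0² + 0²) = 6/√1 = 6.0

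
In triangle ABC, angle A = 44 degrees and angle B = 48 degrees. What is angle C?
Sum of angles in a triangle = 180 degrees
Third angle = 180 - 44 - 48
Third angle = 88 degrees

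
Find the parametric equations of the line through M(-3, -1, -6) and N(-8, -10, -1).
Direction vector d = N - M = (-5, -9, 5)
x = -3 - 5t, y = -1 - 9t, z = -6 + 5t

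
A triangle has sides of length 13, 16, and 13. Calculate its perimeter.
Perimeter = sum of all sides
Perimeter = 13 + 16 + 13
Perimeter = 42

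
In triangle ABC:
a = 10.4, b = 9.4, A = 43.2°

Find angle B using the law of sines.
sin(B)/b = sin(A)/a
sin(B) = b·sin(A)/a = 9.4·sin(43.2°)/10.4 = 0.618725
B = arcsin(0.618725) = 38.22°  (b ≤ a, so B ≤ A and the acute solution is unique)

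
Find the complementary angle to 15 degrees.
Complementary angles sum to 90 degrees.
Other angle = 90 - 15
Other angle = 75 degrees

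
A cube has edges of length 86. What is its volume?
Volume = s³
Volume = 86³
Volume = 636056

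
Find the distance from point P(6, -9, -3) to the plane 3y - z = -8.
d = |0(6) + 3(-9) + (-1)(-3) - (-8)| / √(0² + 3² + (-1)²) = 16/√10 = 5.06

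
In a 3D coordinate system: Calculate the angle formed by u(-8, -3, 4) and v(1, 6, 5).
u·v = -6, |u|² = 89, |v|² = 62
cos θ = -6/√5518 ≈ -0.08077
θ ≈ 94.63°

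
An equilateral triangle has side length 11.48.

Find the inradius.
For an equilateral triangle, r = s/(2√3) where s is the side.
r = 11.48/(2√3) = 11.48/3.464102 = 3.314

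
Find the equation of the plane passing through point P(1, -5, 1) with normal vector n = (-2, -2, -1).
d = n·P = (-2)(1) + (-2)(-5) + (-1)(1) = 7
Plane: -2x - 2y - z = 7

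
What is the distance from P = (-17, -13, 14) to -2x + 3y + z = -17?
d = |(-2)(-17) + 3(-13) + 1(14) - (-17)| / √((-2)² + 3² + 1²) = 26/√14 = 6.949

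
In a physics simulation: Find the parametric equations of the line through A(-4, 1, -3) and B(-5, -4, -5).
Direction vector d = B - A = (-1, -5, -2)
x = -4 - t, y = 1 - 5t, z = -3 - 2t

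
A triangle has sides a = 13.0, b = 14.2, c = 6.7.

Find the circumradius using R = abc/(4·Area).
s = (a+b+c)/2 = 16.95
Area = √(s(s-a)(s-b)(s-c)) = √(16.95·3.95·2.75·10.25) = 43.4422
R = abc/(4·Area) = (13.0·14.2·6.7)/(4·43.4422) = 1236.82/173.7688 = 7.118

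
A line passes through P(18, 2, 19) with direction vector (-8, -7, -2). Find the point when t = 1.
P(1) = (18 + (-8)(1), 2 + (-7)(1), 19 + (-2)(1)) = (10, -5, 17)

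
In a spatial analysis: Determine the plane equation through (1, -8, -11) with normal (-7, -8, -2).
d = n·P = (-7)(1) + (-8)(-8) + (-2)(-11) = 79
Plane: -7x - 8y - 2z = 79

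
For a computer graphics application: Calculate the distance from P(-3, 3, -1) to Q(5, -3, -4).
d = √[(8)² + (-6)² + (-3)²] = √109 = 10.44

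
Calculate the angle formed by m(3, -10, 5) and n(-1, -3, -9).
m·n = -18, |m|² = 134, |n|² = 91
cos θ = -18/√12194 ≈ -0.163
θ ≈ 99.38°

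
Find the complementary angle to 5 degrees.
Complementary angles sum to 90 degrees.
Other angle = 90 - 5
Other angle = 85 degrees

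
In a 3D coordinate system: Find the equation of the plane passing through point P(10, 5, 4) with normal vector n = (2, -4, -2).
d = n·P = (2)(10) + (-4)(5) + (-2)(4) = -8
Plane: 2x - 4y - 2z = -8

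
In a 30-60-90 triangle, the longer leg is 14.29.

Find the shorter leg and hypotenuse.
In a 30-60-90 triangle, sides are in ratio 1 : √3 : 2.
Long leg = short leg·√3  →  short leg = 14.29/√3 = 8.25
Hypotenuse = 2·(short leg) = 2·14.29/√3 = 16.5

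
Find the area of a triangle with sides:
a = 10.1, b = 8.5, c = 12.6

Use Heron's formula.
s = (a+b+c)/2 = (10.1+8.5+12.6)/2 = 15.6
A = √(s(s-a)(s-b)(s-c)) = √(15.6·5.5·7.1·3)
A = √1827.54 = 42.75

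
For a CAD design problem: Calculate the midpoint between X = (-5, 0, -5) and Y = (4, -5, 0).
Midpoint = ((-5+4)/2, (0-5)/2, (-5+0)/2) = (-0.5, -2.5, -2.5)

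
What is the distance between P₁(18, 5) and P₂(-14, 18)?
Using the distance formula: d = sqrt((x₂-x₁)² + (y₂-y₁)²)
dx = (-14) - 18 = -32
dy = 18 - 5 = 13
d = sqrt((-32)² + 13²) = sqrt(1024 + 169) = sqrt(1193) = 34.54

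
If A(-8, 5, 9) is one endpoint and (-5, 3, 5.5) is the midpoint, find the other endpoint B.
B = (2×(-5) - (-8), 2×3 - 5, 2×5.5 - 9) = (-2, 1, 2)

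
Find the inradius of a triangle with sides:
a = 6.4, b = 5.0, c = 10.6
s = (a+b+c)/2 = (6.4+5.0+10.6)/2 = 11
Area = √(s(s-a)(s-b)(s-c)) = √(11·4.6·6·0.4) = 11.02
r = Area/s = 11.02/11 = 1.002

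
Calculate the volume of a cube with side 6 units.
Volume = s³
Volume = 6³
Volume = 216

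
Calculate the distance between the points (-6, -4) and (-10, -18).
Using the distance formula: d = sqrt((x₂-x₁)² + (y₂-y₁)²)
dx = (-10) - (-6) = -4
dy = (-18) - (-4) = -14
d = sqrt((-4)² + (-14)²) = sqrt(16 + 196) = sqrt(212) = 14.56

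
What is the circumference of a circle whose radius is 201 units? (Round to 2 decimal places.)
Circumference = 2 * pi * r
Circumference = 2 * pi * 201
Circumference = 1262.92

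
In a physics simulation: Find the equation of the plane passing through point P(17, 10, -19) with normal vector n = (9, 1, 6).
d = n·P = (9)(17) + (1)(10) + (6)(-19) = 49
Plane: 9x + y + 6z = 49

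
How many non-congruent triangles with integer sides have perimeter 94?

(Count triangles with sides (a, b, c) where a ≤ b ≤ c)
With a ≤ b ≤ c and a + b + c = 94, the triangle inequality a + b > c gives c < 94/2, so c ≤ 46.
Iterate a from 1 to ⌊p/3⌋ = 31; for each a, b ranges from a to ⌊(p−a)/2⌋ with c = p − a − b, keeping only c ≥ b.
Triples: (2, 46, 46), (3, 45, 46), (4, 44, 46), …
Count = 184 triangles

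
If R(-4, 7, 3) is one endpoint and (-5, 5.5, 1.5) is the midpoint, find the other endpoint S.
S = (2×(-5) - (-4), 2×5.5 - 7, 2×1.5 - 3) = (-6, 4, 0)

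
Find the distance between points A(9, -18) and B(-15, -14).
Using the distance formula: d = sqrt((x₂-x₁)² + (y₂-y₁)²)
dx = (-15) - 9 = -24
dy = (-14) - (-18) = 4
d = sqrt((-24)² + 4²) = sqrt(576 + 16) = sqrt(592) = 24.33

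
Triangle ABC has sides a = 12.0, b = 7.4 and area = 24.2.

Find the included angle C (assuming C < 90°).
Area = ½ab·sin(C)  →  sin(C) = 2·Area/(ab)
sin(C) = 2·24.2/(12.0·7.4) = 0.545045
C = arcsin(0.545045) = 33.03°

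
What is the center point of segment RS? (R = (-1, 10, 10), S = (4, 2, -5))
Midpoint = ((-1+4)/2, (10+2)/2, (10-5)/2) = (1.5, 6, 2.5)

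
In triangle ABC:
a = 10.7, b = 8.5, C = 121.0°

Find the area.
Using A = ½ab·sin(C):
A = ½·10.7·8.5·sin(121.0°) = ½·90.95·0.857167 = 38.98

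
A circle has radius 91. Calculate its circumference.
Circumference = 2 * pi * r
Circumference = 2 * pi * 91
Circumference = 571.77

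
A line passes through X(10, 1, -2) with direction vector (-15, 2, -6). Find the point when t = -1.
P(-1) = (10 + (-15)(-1), 1 + 2(-1), -2 + (-6)(-1)) = (25, -1, 4)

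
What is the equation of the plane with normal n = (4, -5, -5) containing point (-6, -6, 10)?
d = n·P = (4)(-6) + (-5)(-6) + (-5)(10) = -44
Plane: 4x - 5y - 5z = -44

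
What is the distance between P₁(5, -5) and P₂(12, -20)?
Using the distance formula: d = sqrt((x₂-x₁)² + (y₂-y₁)²)
dx = 12 - 5 = 7
dy = (-20) - (-5) = -15
d = sqrt(7² + (-15)²) = sqrt(49 + 225) = sqrt(274) = 16.55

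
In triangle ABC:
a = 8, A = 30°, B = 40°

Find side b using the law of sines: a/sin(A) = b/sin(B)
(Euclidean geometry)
b = a·sin(B)/sin(A) = 8·sin(40°)/sin(30°)
b = 8·0.642788/0.500000 = 10.28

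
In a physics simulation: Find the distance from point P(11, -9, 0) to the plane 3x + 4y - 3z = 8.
d = |3(11) + 4(-9) + (-3)(0) - (8)| / √(3² + 4² + (-3)²) = 11/√34 = 1.886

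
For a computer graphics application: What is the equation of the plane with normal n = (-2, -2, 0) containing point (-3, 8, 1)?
d = n·P = (-2)(-3) + (-2)(8) + (0)(1) = -10
Plane: -2x - 2y = -10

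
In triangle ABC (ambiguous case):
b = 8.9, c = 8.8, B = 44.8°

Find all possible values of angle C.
sin(C)/c = sin(B)/b  →  sin(C) = c·sin(B)/b = 8.8·sin(44.8°)/8.9 = 0.696717
C₁ = arcsin(0.696717) = 44.16°,  C₂ = 180° - C₁ = 135.84°
Check C₂: A = 180° - 44.8° - 135.84° = -0.64° ≤ 0, rejected
C = 44.16° (one solution)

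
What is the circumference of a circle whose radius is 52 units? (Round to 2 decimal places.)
Circumference = 2 * pi * r
Circumference = 2 * pi * 52
Circumference = 326.73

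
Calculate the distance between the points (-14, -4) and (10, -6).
Using the distance formula: d = sqrt((x₂-x₁)² + (y₂-y₁)²)
dx = 10 - (-14) = 24
dy = (-6) - (-4) = -2
d = sqrt(24² + (-2)²) = sqrt(576 + 4) = sqrt(580) = 24.08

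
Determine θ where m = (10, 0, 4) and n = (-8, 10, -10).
m·n = -120, |m|² = 116, |n|² = 264
cos θ = -120/√30624 ≈ -0.6857
θ ≈ 133.3°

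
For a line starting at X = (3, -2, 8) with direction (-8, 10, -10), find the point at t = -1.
P(-1) = (3 + (-8)(-1), -2 + 10(-1), 8 + (-10)(-1)) = (11, -12, 18)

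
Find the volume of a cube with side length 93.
Volume = s³
Volume = 93³
Volume = 804357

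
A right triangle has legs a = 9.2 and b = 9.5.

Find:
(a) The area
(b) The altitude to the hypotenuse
(a) Area = ½ab = ½·9.2·9.5 = 43.7
(b) Hypotenuse c = √(9.2² + 9.5²) = √174.89 = 13.2246
    Area = ½·c·h_c  →  h_c = 2·Area/c = 2·43.7/13.2246 = 6.609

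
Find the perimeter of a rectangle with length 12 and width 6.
Perimeter = 2 * (length + width)
Perimeter = 2 * (12 + 6)
Perimeter = 2 * 18
Perimeter = 36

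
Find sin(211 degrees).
sin(211 degrees) = -0.515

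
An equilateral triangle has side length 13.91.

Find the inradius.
For an equilateral triangle, r = s/(2√3) where s is the side.
r = 13.91/(2√3) = 13.91/3.464102 = 4.015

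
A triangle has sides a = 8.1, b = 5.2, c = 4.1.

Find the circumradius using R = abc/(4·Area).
s = (a+b+c)/2 = 8.7
Area = √(s(s-a)(s-b)(s-c)) = √(8.7·0.6·3.5·4.6) = 9.16744
R = abc/(4·Area) = (8.1·5.2·4.1)/(4·9.16744) = 172.692/36.66976 = 4.709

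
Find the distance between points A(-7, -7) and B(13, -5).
Using the distance formula: d = sqrt((x₂-x₁)² + (y₂-y₁)²)
dx = 13 - (-7) = 20
dy = (-5) - (-7) = 2
d = sqrt(20² + 2²) = sqrt(400 + 4) = sqrt(404) = 20.10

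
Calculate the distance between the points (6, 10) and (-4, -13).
Using the distance formula: d = sqrt((x₂-x₁)² + (y₂-y₁)²)
dx = (-4) - 6 = -10
dy = (-13) - 10 = -23
d = sqrt((-10)² + (-23)²) = sqrt(100 + 529) = sqrt(629) = 25.08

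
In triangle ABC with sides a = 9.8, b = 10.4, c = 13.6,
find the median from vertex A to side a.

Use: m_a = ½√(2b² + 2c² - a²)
m_a = ½√(2·10.4² + 2·13.6² - 9.8²)
m_a = ½√(216.32 + 369.92 - 96.04) = ½√490.2 = 11.07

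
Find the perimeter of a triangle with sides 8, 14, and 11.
Perimeter = sum of all sides
Perimeter = 8 + 14 + 11
Perimeter = 33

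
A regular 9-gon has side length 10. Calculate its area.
For a regular 9-gon with side length s = 10:
Apothem a = s / (2*tan(pi/9)) = 10 / (2*tan(pi/9)) ≈ 13.7374
Perimeter P = 9 * 10 = 90
Area = (1/2) * P * a = (1/2) * 90 * 13.7374 = 618.18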